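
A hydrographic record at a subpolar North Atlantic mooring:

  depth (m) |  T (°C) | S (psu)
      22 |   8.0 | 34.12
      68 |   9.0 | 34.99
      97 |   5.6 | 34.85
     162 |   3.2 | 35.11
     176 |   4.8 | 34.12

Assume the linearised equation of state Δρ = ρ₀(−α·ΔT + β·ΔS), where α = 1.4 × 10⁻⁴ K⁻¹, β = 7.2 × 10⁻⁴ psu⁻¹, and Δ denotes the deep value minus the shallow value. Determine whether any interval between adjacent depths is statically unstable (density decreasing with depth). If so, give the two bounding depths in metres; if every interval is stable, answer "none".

Evaluate Δρ/ρ₀ = −αΔT + βΔS across each adjacent pair:
  22–68 m: −αΔT+βΔS = −(1.4 × 10⁻⁴)(+1.0)+(7.2 × 10⁻⁴)(+0.87) = 4.9 × 10⁻⁴ → stable
  68–97 m: −αΔT+βΔS = −(1.4 × 10⁻⁴)(-3.4)+(7.2 × 10⁻⁴)(-0.14) = 3.8 × 10⁻⁴ → stable
  97–162 m: −αΔT+βΔS = −(1.4 × 10⁻⁴)(-2.4)+(7.2 × 10⁻⁴)(+0.26) = 5.2 × 10⁻⁴ → stable
  162–176 m: −αΔT+βΔS = −(1.4 × 10⁻⁴)(+1.6)+(7.2 × 10⁻⁴)(-0.99) = -9.4 × 10⁻⁴ → UNSTABLE
The 162–176 m interval has Δρ < 0: lighter water underlies denser water.

162–176 m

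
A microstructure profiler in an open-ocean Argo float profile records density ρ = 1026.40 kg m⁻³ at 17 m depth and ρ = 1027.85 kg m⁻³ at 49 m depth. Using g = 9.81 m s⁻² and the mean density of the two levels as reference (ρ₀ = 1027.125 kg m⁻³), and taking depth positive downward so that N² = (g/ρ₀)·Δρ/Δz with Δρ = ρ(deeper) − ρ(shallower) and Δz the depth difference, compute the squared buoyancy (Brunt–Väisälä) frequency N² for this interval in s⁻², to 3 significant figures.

Δρ = 1027.85 − 1026.40 = 1.45 kg m⁻³ over Δz = 49 − 17 = 32 m.
N² = (9.81/1027.125) × (1.45/32) = 4.3278 × 10⁻⁴ s⁻² ≈ 4.33 × 10⁻⁴ s⁻².
A positive N² confirms static stability across the interval.

4.33 × 10⁻⁴ s⁻²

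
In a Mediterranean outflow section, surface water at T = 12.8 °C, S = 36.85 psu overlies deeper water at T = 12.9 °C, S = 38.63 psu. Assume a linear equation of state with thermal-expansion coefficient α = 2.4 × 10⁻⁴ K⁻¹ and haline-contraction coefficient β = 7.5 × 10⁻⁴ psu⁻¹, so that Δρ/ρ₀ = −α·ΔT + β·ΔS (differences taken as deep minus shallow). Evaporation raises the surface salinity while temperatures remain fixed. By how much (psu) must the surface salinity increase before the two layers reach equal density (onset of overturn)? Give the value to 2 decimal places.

1.75 psu

Neutral buoyancy requires −α(T_deep − T_surf) + β(S_deep − S_surf′) = 0.
S_surf′ = S_deep − (α/β)·ΔT = 38.63 − (2.4 × 10⁻⁴/7.5 × 10⁻⁴)·(+0.1) = 38.5980 psu.
Increase required: 38.5980 − 36.85 = 1.7480 psu.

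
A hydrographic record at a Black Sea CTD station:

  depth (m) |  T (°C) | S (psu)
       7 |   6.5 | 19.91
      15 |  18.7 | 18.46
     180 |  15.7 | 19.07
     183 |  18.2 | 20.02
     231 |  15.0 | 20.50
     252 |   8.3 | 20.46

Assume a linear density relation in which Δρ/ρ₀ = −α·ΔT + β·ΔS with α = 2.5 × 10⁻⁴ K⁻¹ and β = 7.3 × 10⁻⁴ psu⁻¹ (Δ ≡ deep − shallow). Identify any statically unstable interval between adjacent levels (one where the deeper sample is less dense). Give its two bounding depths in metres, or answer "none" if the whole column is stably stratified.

Evaluate Δρ/ρ₀ = −αΔT + βΔS across each adjacent pair:
  7–15 m: −αΔT+βΔS = −(2.5 × 10⁻⁴)(+12.2)+(7.3 × 10⁻⁴)(-1.45) = -4.1 × 10⁻³ → UNSTABLE
  15–180 m: −αΔT+βΔS = −(2.5 × 10⁻⁴)(-3.0)+(7.3 × 10⁻⁴)(+0.61) = 1.2 × 10⁻³ → stable
  180–183 m: −αΔT+βΔS = −(2.5 × 10⁻⁴)(+2.5)+(7.3 × 10⁻⁴)(+0.95) = 6.8 × 10⁻⁵ → stable
  183–231 m: −αΔT+βΔS = −(2.5 × 10⁻⁴)(-3.2)+(7.3 × 10⁻⁴)(+0.48) = 1.2 × 10⁻³ → stable
  231–252 m: −αΔT+βΔS = −(2.5 × 10⁻⁴)(-6.7)+(7.3 × 10⁻⁴)(-0.04) = 1.6 × 10⁻³ → stable
The 7–15 m interval has Δρ < 0: lighter water underlies denser water.

7–15 m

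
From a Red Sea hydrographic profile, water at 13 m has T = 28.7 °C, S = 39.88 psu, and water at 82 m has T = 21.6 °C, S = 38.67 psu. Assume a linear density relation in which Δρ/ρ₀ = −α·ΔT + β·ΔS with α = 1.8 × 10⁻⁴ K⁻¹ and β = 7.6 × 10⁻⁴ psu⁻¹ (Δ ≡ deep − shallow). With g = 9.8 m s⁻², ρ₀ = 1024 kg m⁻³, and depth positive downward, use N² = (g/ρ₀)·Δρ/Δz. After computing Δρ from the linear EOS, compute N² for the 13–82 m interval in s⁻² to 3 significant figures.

ΔT = -7.1 K, ΔS = -1.21 psu (deep − shallow).
Δρ/ρ₀ = −αΔT + βΔS = 1.278 × 10⁻³ − 9.196 × 10⁻⁴ = 3.584 × 10⁻⁴, so Δρ ≈ 0.3670 kg m⁻³.
N² = (g/ρ₀)·Δρ/Δz = g·(Δρ/ρ₀)/Δz = 9.8 × 3.584 × 10⁻⁴ / 69 = 5.0903 × 10⁻⁵ s⁻² ≈ 5.09 × 10⁻⁵ s⁻².

5.09 × 10⁻⁵ s⁻²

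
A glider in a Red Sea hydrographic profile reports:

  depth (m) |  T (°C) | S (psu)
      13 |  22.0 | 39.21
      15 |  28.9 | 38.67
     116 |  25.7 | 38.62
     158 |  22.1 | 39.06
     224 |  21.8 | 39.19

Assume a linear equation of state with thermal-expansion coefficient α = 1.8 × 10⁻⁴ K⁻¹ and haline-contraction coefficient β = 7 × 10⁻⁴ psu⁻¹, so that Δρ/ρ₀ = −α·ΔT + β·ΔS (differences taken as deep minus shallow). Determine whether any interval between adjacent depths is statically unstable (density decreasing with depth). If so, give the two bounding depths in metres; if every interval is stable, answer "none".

13–15 m

Evaluate Δρ/ρ₀ = −αΔT + βΔS across each adjacent pair:
  13–15 m: −αΔT+βΔS = −(1.8 × 10⁻⁴)(+6.9)+(7 × 10⁻⁴)(-0.54) = -1.6 × 10⁻³ → UNSTABLE
  15–116 m: −αΔT+βΔS = −(1.8 × 10⁻⁴)(-3.2)+(7 × 10⁻⁴)(-0.05) = 5.4 × 10⁻⁴ → stable
  116–158 m: −αΔT+βΔS = −(1.8 × 10⁻⁴)(-3.6)+(7 × 10⁻⁴)(+0.44) = 9.6 × 10⁻⁴ → stable
  158–224 m: −αΔT+βΔS = −(1.8 × 10⁻⁴)(-0.3)+(7 × 10⁻⁴)(+0.13) = 1.5 × 10⁻⁴ → stable
The 13–15 m interval has Δρ < 0: lighter water underlies denser water.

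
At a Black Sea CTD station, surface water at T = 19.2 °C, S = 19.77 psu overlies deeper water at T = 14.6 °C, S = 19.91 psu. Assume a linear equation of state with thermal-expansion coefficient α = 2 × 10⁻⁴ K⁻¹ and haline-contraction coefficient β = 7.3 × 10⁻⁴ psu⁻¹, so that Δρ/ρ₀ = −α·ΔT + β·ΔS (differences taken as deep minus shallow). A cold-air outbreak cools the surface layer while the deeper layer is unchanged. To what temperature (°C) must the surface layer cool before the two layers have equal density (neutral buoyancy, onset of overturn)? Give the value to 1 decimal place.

Neutral buoyancy requires Δρ = 0, i.e. −α(T_deep − T_surf′) + β(S_deep − S_surf) = 0.
T_surf′ = T_deep − (β/α)·ΔS = 14.6 − (7.3 × 10⁻⁴/2 × 10⁻⁴)·(+0.14) = 14.089 °C.
Cooling required: 19.2 − (14.089) = 5.111 °C.

14.1 °C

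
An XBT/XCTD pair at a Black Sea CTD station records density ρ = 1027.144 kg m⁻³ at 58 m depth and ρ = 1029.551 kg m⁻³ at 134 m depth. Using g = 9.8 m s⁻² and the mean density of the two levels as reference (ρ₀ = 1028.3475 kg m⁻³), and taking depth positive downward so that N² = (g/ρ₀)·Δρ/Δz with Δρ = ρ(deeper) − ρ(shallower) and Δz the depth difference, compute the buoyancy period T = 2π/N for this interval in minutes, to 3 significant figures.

Δρ = 1029.551 − 1027.144 = 2.407 kg m⁻³ over Δz = 134 − 58 = 76 m.
N² = (9.8/1028.3475) × (2.407/76) = 3.0182 × 10⁻⁴ s⁻².
N = √(3.0182 × 10⁻⁴) = 0.017373 rad s⁻¹, so T = 2π/N = 361.66 s = 6.0277 min ≈ 6.03 min.

6.03 min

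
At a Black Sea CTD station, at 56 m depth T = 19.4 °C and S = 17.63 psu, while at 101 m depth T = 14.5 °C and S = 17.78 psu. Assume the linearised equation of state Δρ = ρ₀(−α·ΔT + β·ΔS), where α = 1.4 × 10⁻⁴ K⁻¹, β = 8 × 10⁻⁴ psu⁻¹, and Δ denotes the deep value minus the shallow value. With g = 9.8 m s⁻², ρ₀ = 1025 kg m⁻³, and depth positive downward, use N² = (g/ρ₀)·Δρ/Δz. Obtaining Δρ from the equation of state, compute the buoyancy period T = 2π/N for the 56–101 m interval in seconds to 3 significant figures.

474 s

ΔT = -4.9 K, ΔS = +0.15 psu (deep − shallow).
Δρ/ρ₀ = −αΔT + βΔS = 6.86 × 10⁻⁴ + 1.20 × 10⁻⁴ = 8.06 × 10⁻⁴, so Δρ ≈ 0.8261 kg m⁻³.
N² = (g/ρ₀)·Δρ/Δz = g·(Δρ/ρ₀)/Δz = 9.8 × 8.06 × 10⁻⁴ / 45 = 1.7553 × 10⁻⁴ s⁻².
N = √(1.7553 × 10⁻⁴) = 0.013249 rad s⁻¹ → T = 2π/N = 474.24 s ≈ 474 s.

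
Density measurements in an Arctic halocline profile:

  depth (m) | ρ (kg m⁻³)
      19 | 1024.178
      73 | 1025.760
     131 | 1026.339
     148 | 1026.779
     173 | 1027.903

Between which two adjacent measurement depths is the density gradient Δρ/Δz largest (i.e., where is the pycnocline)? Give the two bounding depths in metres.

Compute the density gradient over each adjacent pair:
  19–73 m: Δρ/Δz = 1.582/54 = 0.029 kg m⁻⁴
  73–131 m: Δρ/Δz = 0.579/58 = 0.010 kg m⁻⁴
  131–148 m: Δρ/Δz = 0.440/17 = 0.026 kg m⁻⁴
  148–173 m: Δρ/Δz = 1.124/25 = 0.045 kg m⁻⁴
The largest gradient is in the 148–173 m interval — the pycnocline.

148–173 m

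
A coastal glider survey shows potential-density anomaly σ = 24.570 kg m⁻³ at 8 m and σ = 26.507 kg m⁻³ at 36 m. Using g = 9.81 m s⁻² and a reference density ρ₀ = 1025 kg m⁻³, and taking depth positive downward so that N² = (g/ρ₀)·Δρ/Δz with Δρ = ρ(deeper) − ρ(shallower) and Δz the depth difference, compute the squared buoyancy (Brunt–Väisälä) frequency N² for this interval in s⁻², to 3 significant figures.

Δρ = 1026.507 − 1024.570 = 1.937 kg m⁻³ over Δz = 36 − 8 = 28 m.
N² = (9.81/1025) × (1.937/28) = 6.6209 × 10⁻⁴ s⁻² ≈ 6.62 × 10⁻⁴ s⁻².
Since Δρ > 0 the layer is stably stratified.

6.62 × 10⁻⁴ s⁻²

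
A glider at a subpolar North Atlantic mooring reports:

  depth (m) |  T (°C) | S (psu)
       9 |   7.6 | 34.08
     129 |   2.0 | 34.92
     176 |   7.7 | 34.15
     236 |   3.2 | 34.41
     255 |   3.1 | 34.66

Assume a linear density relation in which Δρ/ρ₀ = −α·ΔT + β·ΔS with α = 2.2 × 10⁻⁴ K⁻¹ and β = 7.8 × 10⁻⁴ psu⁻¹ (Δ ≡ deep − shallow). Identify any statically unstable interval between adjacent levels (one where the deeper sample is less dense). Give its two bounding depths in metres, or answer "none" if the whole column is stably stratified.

129–176 m

Evaluate Δρ/ρ₀ = −αΔT + βΔS across each adjacent pair:
  9–129 m: −αΔT+βΔS = −(2.2 × 10⁻⁴)(-5.6)+(7.8 × 10⁻⁴)(+0.84) = 1.9 × 10⁻³ → stable
  129–176 m: −αΔT+βΔS = −(2.2 × 10⁻⁴)(+5.7)+(7.8 × 10⁻⁴)(-0.77) = -1.9 × 10⁻³ → UNSTABLE
  176–236 m: −αΔT+βΔS = −(2.2 × 10⁻⁴)(-4.5)+(7.8 × 10⁻⁴)(+0.26) = 1.2 × 10⁻³ → stable
  236–255 m: −αΔT+βΔS = −(2.2 × 10⁻⁴)(-0.1)+(7.8 × 10⁻⁴)(+0.25) = 2.2 × 10⁻⁴ → stable
The 129–176 m interval has Δρ < 0: lighter water underlies denser water.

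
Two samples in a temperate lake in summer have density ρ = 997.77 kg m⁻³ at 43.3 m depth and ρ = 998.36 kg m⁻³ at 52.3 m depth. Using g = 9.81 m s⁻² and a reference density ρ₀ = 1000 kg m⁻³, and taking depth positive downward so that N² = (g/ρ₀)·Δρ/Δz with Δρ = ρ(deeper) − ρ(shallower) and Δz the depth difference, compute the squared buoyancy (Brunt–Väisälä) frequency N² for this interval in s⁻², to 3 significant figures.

6.43 × 10⁻⁴ s⁻²

Δρ = 998.36 − 997.77 = 0.59 kg m⁻³ over Δz = 52.3 − 43.3 = 9 m.
N² = (9.81/1000) × (0.59/9) = 6.4310 × 10⁻⁴ s⁻² ≈ 6.43 × 10⁻⁴ s⁻².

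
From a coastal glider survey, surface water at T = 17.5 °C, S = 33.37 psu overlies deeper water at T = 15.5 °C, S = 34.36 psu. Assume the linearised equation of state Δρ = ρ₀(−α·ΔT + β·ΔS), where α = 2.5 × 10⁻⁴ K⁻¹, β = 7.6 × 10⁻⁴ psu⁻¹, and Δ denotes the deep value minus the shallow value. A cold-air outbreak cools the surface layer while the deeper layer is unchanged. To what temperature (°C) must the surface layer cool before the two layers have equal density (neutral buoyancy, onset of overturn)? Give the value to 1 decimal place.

12.5 °C

Neutral buoyancy requires Δρ = 0, i.e. −α(T_deep − T_surf′) + β(S_deep − S_surf) = 0.
T_surf′ = T_deep − (β/α)·ΔS = 15.5 − (7.6 × 10⁻⁴/2.5 × 10⁻⁴)·(+0.99) = 12.490 °C.
Cooling required: 17.5 − (12.490) = 5.010 °C.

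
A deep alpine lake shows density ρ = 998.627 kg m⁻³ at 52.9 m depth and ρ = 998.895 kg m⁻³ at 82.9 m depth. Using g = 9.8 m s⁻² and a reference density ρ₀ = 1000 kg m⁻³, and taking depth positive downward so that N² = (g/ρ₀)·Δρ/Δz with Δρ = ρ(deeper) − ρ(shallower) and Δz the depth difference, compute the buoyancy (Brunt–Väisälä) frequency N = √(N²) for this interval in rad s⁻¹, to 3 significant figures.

9.36 × 10⁻³ rad s⁻¹

Δρ = 998.895 − 998.627 = 0.268 kg m⁻³ over Δz = 82.9 − 52.9 = 30 m.
N² = (9.8/1000) × (0.268/30) = 8.7547 × 10⁻⁵ s⁻².
N = √(8.7547 × 10⁻⁵) = 9.3567 × 10⁻³ rad s⁻¹ ≈ 9.36 × 10⁻³ rad s⁻¹.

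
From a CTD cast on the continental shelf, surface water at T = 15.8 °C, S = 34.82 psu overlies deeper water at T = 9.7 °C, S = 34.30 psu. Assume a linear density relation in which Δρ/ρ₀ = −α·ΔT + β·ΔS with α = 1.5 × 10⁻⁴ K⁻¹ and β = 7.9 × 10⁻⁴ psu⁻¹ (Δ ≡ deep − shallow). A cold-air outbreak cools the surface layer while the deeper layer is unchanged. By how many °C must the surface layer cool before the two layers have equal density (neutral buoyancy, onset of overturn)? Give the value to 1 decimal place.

Neutral buoyancy requires Δρ = 0, i.e. −α(T_deep − T_surf′) + β(S_deep − S_surf) = 0.
T_surf′ = T_deep − (β/α)·ΔS = 9.7 − (7.9 × 10⁻⁴/1.5 × 10⁻⁴)·(-0.52) = 12.439 °C.
Cooling required: 15.8 − (12.439) = 3.361 °C.

3.4 °C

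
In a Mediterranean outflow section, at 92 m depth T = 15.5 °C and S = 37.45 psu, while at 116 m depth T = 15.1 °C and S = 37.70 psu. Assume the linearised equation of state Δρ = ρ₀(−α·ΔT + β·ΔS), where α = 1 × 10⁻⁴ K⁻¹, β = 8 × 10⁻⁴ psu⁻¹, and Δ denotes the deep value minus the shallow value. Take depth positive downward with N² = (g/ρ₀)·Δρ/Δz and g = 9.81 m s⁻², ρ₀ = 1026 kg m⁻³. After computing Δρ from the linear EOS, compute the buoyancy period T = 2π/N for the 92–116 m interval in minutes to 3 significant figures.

10.6 min

ΔT = -0.4 K, ΔS = +0.25 psu (deep − shallow).
Δρ/ρ₀ = −αΔT + βΔS = 4.00 × 10⁻⁵ + 2.00 × 10⁻⁴ = 2.40 × 10⁻⁴, so Δρ ≈ 0.2462 kg m⁻³.
N² = (g/ρ₀)·Δρ/Δz = g·(Δρ/ρ₀)/Δz = 9.81 × 2.40 × 10⁻⁴ / 24 = 9.8100 × 10⁻⁵ s⁻².
N = √(9.8100 × 10⁻⁵) = 9.9045 × 10⁻³ rad s⁻¹ → T = 2π/N = 634.38 s = 10.573 min ≈ 10.6 min.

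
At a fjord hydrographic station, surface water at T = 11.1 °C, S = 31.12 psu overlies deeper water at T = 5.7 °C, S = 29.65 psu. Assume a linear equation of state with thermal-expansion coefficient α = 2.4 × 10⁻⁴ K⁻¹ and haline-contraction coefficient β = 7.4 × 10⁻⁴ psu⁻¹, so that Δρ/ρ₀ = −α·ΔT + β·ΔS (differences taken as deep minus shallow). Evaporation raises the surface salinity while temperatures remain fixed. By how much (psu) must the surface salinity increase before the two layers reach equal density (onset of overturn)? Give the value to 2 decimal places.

Neutral buoyancy requires −α(T_deep − T_surf) + β(S_deep − S_surf′) = 0.
S_surf′ = S_deep − (α/β)·ΔT = 29.65 − (2.4 × 10⁻⁴/7.4 × 10⁻⁴)·(-5.4) = 31.4014 psu.
Increase required: 31.4014 − 31.12 = 0.2814 psu.

0.28 psu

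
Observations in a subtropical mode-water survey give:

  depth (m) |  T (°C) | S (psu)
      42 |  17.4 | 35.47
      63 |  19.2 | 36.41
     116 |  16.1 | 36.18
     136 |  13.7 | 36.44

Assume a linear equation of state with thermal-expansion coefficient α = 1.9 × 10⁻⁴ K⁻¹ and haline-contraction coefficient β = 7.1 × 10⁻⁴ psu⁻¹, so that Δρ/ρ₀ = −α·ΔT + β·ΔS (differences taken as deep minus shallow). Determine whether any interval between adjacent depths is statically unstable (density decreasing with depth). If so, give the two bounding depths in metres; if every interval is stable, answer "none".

Evaluate Δρ/ρ₀ = −αΔT + βΔS across each adjacent pair:
  42–63 m: −αΔT+βΔS = −(1.9 × 10⁻⁴)(+1.8)+(7.1 × 10⁻⁴)(+0.94) = 3.3 × 10⁻⁴ → stable
  63–116 m: −αΔT+βΔS = −(1.9 × 10⁻⁴)(-3.1)+(7.1 × 10⁻⁴)(-0.23) = 4.3 × 10⁻⁴ → stable
  116–136 m: −αΔT+βΔS = −(1.9 × 10⁻⁴)(-2.4)+(7.1 × 10⁻⁴)(+0.26) = 6.4 × 10⁻⁴ → stable
Every interval has Δρ > 0: the column is stably stratified throughout.

none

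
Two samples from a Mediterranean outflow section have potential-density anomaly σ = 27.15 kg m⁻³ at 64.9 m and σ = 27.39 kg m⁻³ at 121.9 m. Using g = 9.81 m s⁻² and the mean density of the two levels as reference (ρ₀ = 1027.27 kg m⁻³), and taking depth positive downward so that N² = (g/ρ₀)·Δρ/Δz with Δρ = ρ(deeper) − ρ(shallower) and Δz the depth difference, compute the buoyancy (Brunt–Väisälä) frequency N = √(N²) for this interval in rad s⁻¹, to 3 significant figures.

Δρ = 1027.39 − 1027.15 = 0.24 kg m⁻³ over Δz = 121.9 − 64.9 = 57 m.
N² = (9.81/1027.27) × (0.24/57) = 4.0209 × 10⁻⁵ s⁻².
N = √(4.0209 × 10⁻⁵) = 6.3411 × 10⁻³ rad s⁻¹ ≈ 6.34 × 10⁻³ rad s⁻¹.
Since Δρ > 0 the layer is stably stratified.

6.34 × 10⁻³ rad s⁻¹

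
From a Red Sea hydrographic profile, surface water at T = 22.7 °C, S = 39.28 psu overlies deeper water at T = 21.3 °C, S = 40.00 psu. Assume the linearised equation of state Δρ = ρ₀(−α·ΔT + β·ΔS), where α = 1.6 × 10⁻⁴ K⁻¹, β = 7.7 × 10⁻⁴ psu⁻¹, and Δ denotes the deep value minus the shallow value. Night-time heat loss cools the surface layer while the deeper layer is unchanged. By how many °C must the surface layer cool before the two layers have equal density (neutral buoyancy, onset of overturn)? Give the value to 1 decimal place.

4.9 °C

Neutral buoyancy requires Δρ = 0, i.e. −α(T_deep − T_surf′) + β(S_deep − S_surf) = 0.
T_surf′ = T_deep − (β/α)·ΔS = 21.3 − (7.7 × 10⁻⁴/1.6 × 10⁻⁴)·(+0.72) = 17.835 °C.
Cooling required: 22.7 − (17.835) = 4.865 °C.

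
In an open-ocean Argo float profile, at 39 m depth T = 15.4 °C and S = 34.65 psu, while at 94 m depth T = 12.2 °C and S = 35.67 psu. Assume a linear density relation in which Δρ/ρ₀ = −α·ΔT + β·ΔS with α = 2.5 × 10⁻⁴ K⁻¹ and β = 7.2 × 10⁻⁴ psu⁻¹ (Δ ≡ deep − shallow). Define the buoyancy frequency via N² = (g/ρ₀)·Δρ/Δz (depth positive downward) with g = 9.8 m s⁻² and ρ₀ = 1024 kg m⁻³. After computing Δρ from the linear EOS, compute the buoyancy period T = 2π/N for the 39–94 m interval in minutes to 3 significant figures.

6.33 min

ΔT = -3.2 K, ΔS = +1.02 psu (deep − shallow).
Δρ/ρ₀ = −αΔT + βΔS = 8.00 × 10⁻⁴ + 7.344 × 10⁻⁴ = 1.5344 × 10⁻³, so Δρ ≈ 1.571 kg m⁻³.
N² = (g/ρ₀)·Δρ/Δz = g·(Δρ/ρ₀)/Δz = 9.8 × 1.5344 × 10⁻³ / 55 = 2.7340 × 10⁻⁴ s⁻².
N = √(2.7340 × 10⁻⁴) = 0.016535 rad s⁻¹ → T = 2π/N = 379.99 s = 6.3332 min ≈ 6.33 min.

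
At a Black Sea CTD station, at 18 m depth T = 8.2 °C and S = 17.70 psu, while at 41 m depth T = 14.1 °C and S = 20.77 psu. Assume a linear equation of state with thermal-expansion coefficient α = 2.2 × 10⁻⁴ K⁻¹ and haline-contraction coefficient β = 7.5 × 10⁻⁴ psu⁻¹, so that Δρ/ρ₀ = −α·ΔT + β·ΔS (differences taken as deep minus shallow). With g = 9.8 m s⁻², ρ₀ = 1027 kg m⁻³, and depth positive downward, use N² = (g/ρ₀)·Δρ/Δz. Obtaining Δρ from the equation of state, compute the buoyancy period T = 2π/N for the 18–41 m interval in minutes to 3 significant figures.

5.06 min

ΔT = +5.9 K, ΔS = +3.07 psu (deep − shallow).
Δρ/ρ₀ = −αΔT + βΔS = -1.298 × 10⁻³ + 2.3025 × 10⁻³ = 1.0045 × 10⁻³, so Δρ ≈ 1.032 kg m⁻³.
N² = (g/ρ₀)·Δρ/Δz = g·(Δρ/ρ₀)/Δz = 9.8 × 1.0045 × 10⁻³ / 23 = 4.2800 × 10⁻⁴ s⁻².
N = √(4.2800 × 10⁻⁴) = 0.020688 rad s⁻¹ → T = 2π/N = 303.71 s = 5.0618 min ≈ 5.06 min.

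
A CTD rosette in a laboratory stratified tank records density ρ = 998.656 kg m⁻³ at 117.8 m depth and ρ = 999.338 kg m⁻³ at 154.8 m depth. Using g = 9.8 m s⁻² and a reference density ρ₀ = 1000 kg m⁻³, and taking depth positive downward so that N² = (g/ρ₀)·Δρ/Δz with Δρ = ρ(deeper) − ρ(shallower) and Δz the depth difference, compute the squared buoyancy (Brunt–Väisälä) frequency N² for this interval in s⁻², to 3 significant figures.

1.81 × 10⁻⁴ s⁻²

Δρ = 999.338 − 998.656 = 0.682 kg m⁻³ over Δz = 154.8 − 117.8 = 37 m.
N² = (9.8/1000) × (0.682/37) = 1.8064 × 10⁻⁴ s⁻² ≈ 1.81 × 10⁻⁴ s⁻².
Since Δρ > 0 the layer is stably stratified.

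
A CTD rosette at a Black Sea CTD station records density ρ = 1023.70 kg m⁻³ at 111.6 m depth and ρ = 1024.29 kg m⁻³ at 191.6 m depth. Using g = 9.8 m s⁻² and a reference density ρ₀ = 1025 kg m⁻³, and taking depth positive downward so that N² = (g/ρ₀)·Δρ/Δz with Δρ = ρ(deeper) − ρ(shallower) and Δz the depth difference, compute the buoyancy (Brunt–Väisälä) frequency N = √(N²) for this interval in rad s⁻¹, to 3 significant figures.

8.40 × 10⁻³ rad s⁻¹

Δρ = 1024.29 − 1023.70 = 0.59 kg m⁻³ over Δz = 191.6 − 111.6 = 80 m.
N² = (9.8/1025) × (0.59/80) = 7.0512 × 10⁻⁵ s⁻².
N = √(7.0512 × 10⁻⁵) = 8.3971 × 10⁻³ rad s⁻¹ ≈ 8.40 × 10⁻³ rad s⁻¹.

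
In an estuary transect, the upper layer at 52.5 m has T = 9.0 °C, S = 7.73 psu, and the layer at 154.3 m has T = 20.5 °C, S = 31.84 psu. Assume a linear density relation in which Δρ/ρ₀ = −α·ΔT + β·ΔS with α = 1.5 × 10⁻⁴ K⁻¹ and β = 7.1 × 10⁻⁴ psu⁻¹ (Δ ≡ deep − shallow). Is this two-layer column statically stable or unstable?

ΔT = 20.5 − 9.0 = +11.5 K and ΔS = 31.84 − 7.73 = +24.11 psu (deep − shallow).
−αΔT = -1.725 × 10⁻³; βΔS = 0.0171181; sum Δρ/ρ₀ = 0.0153931.
Δρ/ρ₀ > 0, so Δρ > 0: deeper water is denser → statically stable.

stable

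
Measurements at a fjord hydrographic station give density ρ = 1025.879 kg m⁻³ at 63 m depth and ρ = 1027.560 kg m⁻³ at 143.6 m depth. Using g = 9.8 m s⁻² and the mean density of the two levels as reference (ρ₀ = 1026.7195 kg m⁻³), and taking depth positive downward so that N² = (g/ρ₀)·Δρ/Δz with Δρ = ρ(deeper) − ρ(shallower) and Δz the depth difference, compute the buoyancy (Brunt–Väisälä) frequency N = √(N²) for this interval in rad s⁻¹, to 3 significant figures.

Δρ = 1027.560 − 1025.879 = 1.681 kg m⁻³ over Δz = 143.6 − 63 = 80.6 m.
N² = (9.8/1026.7195) × (1.681/80.6) = 1.9907 × 10⁻⁴ s⁻².
N = √(1.9907 × 10⁻⁴) = 0.014109 rad s⁻¹ ≈ 0.0141 rad s⁻¹.

0.0141 rad s⁻¹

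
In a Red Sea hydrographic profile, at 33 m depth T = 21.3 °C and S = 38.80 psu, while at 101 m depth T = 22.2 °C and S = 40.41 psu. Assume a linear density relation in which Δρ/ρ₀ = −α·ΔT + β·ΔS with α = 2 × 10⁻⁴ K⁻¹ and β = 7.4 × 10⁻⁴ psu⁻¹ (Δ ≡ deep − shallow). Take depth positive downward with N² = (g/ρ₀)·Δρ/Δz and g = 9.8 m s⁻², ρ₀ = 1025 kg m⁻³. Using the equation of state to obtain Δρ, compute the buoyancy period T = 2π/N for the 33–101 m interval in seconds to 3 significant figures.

ΔT = +0.9 K, ΔS = +1.61 psu (deep − shallow).
Δρ/ρ₀ = −αΔT + βΔS = -1.80 × 10⁻⁴ + 1.1914 × 10⁻³ = 1.0114 × 10⁻³, so Δρ ≈ 1.037 kg m⁻³.
N² = (g/ρ₀)·Δρ/Δz = g·(Δρ/ρ₀)/Δz = 9.8 × 1.0114 × 10⁻³ / 68 = 1.4576 × 10⁻⁴ s⁻².
N = √(1.4576 × 10⁻⁴) = 0.012073 rad s⁻¹ → T = 2π/N = 520.43 s ≈ 520 s.

520 s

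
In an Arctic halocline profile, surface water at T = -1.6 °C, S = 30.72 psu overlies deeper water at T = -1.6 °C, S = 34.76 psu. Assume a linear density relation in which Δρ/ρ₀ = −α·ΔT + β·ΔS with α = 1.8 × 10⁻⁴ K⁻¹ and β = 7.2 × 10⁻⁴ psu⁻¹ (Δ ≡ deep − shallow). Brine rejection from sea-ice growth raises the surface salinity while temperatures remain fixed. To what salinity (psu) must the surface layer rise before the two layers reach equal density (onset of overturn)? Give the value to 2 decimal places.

Neutral buoyancy requires −α(T_deep − T_surf) + β(S_deep − S_surf′) = 0.
S_surf′ = S_deep − (α/β)·ΔT = 34.76 − (1.8 × 10⁻⁴/7.2 × 10⁻⁴)·(+0.0) = 34.7600 psu.
Increase required: 34.7600 − 30.72 = 4.0400 psu.

34.76 psu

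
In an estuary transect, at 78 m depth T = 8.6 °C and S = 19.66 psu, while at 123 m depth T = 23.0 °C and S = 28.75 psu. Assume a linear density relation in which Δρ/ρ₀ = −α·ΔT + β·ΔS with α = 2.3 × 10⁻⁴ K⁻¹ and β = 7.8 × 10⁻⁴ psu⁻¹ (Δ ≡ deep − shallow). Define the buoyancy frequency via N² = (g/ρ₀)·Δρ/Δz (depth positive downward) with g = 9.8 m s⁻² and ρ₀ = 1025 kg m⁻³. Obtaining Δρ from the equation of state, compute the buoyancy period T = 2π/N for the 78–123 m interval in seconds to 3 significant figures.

219 s

ΔT = +14.4 K, ΔS = +9.09 psu (deep − shallow).
Δρ/ρ₀ = −αΔT + βΔS = -3.312 × 10⁻³ + 7.0902 × 10⁻³ = 3.7782 × 10⁻³, so Δρ ≈ 3.873 kg m⁻³.
N² = (g/ρ₀)·Δρ/Δz = g·(Δρ/ρ₀)/Δz = 9.8 × 3.7782 × 10⁻³ / 45 = 8.2281 × 10⁻⁴ s⁻².
N = √(8.2281 × 10⁻⁴) = 0.028685 rad s⁻¹ → T = 2π/N = 219.04 s ≈ 219 s.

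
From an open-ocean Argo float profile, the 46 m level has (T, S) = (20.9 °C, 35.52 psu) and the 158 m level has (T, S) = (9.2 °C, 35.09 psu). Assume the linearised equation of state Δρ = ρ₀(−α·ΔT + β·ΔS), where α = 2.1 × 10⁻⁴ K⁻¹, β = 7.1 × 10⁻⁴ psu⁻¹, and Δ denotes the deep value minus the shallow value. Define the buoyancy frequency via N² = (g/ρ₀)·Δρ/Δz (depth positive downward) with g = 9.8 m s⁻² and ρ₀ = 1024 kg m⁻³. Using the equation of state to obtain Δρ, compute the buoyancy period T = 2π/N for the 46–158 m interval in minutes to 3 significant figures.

ΔT = -11.7 K, ΔS = -0.43 psu (deep − shallow).
Δρ/ρ₀ = −αΔT + βΔS = 2.457 × 10⁻³ − 3.053 × 10⁻⁴ = 2.1517 × 10⁻³, so Δρ ≈ 2.203 kg m⁻³.
N² = (g/ρ₀)·Δρ/Δz = g·(Δρ/ρ₀)/Δz = 9.8 × 2.1517 × 10⁻³ / 112 = 1.8827 × 10⁻⁴ s⁻².
N = √(1.8827 × 10⁻⁴) = 0.013721 rad s⁻¹ → T = 2π/N = 457.92 s = 7.6320 min ≈ 7.63 min.

7.63 min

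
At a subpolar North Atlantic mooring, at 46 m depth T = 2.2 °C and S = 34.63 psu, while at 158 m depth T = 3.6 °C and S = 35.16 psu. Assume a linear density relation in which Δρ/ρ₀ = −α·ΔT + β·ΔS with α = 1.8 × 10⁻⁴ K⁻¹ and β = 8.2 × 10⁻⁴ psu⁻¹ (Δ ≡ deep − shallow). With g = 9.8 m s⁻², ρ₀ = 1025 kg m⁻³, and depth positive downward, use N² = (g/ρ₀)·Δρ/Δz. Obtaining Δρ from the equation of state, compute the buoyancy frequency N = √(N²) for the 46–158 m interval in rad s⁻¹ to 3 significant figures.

ΔT = +1.4 K, ΔS = +0.53 psu (deep − shallow).
Δρ/ρ₀ = −αΔT + βΔS = -2.52 × 10⁻⁴ + 4.346 × 10⁻⁴ = 1.826 × 10⁻⁴, so Δρ ≈ 0.1872 kg m⁻³.
N² = (g/ρ₀)·Δρ/Δz = g·(Δρ/ρ₀)/Δz = 9.8 × 1.826 × 10⁻⁴ / 112 = 1.5978 × 10⁻⁵ s⁻².
N = √(1.5978 × 10⁻⁵) = 3.9972 × 10⁻³ rad s⁻¹ ≈ 4.00 × 10⁻³ rad s⁻¹.

4.00 × 10⁻³ rad s⁻¹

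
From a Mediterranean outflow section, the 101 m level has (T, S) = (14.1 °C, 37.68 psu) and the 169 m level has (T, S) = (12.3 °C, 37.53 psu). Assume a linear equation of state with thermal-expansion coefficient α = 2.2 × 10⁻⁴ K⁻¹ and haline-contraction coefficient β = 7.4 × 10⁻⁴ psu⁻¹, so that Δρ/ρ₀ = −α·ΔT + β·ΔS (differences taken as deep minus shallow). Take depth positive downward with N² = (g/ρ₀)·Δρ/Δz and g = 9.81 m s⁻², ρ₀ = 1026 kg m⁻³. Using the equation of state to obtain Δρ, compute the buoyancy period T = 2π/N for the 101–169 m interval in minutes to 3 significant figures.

16.3 min

ΔT = -1.8 K, ΔS = -0.15 psu (deep − shallow).
Δρ/ρ₀ = −αΔT + βΔS = 3.96 × 10⁻⁴ − 1.11 × 10⁻⁴ = 2.85 × 10⁻⁴, so Δρ ≈ 0.2924 kg m⁻³.
N² = (g/ρ₀)·Δρ/Δz = g·(Δρ/ρ₀)/Δz = 9.81 × 2.85 × 10⁻⁴ / 68 = 4.1115 × 10⁻⁵ s⁻².
N = √(4.1115 × 10⁻⁵) = 6.4121 × 10⁻³ rad s⁻¹ → T = 2π/N = 979.90 s = 16.332 min ≈ 16.3 min.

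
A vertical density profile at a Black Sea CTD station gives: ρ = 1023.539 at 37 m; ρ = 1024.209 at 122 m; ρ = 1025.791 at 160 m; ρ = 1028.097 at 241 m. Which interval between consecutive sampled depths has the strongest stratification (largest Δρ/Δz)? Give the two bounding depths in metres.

122–160 m

Compute the density gradient over each adjacent pair:
  37–122 m: Δρ/Δz = 0.670/85 = 7.9 × 10⁻³ kg m⁻⁴
  122–160 m: Δρ/Δz = 1.582/38 = 0.042 kg m⁻⁴
  160–241 m: Δρ/Δz = 2.306/81 = 0.028 kg m⁻⁴
The largest gradient is in the 122–160 m interval — the pycnocline.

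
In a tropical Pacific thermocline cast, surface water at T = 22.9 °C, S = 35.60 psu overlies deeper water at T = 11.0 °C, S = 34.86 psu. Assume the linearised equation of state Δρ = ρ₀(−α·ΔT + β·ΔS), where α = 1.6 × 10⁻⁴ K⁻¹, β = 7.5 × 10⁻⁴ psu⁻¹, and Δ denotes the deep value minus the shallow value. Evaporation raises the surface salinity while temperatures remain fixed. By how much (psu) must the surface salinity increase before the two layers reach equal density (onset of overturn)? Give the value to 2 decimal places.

1.80 psu

Neutral buoyancy requires −α(T_deep − T_surf) + β(S_deep − S_surf′) = 0.
S_surf′ = S_deep − (α/β)·ΔT = 34.86 − (1.6 × 10⁻⁴/7.5 × 10⁻⁴)·(-11.9) = 37.3987 psu.
Increase required: 37.3987 − 35.60 = 1.7987 psu.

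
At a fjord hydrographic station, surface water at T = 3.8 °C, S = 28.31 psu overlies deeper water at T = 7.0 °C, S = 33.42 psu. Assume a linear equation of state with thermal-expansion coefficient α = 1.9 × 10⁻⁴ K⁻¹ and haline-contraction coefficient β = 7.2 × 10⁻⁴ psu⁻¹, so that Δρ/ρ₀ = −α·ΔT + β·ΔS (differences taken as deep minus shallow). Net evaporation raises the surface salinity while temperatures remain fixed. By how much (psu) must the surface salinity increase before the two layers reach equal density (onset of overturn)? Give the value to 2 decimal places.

4.27 psu

Neutral buoyancy requires −α(T_deep − T_surf) + β(S_deep − S_surf′) = 0.
S_surf′ = S_deep − (α/β)·ΔT = 33.42 − (1.9 × 10⁻⁴/7.2 × 10⁻⁴)·(+3.2) = 32.5756 psu.
Increase required: 32.5756 − 28.31 = 4.2656 psu.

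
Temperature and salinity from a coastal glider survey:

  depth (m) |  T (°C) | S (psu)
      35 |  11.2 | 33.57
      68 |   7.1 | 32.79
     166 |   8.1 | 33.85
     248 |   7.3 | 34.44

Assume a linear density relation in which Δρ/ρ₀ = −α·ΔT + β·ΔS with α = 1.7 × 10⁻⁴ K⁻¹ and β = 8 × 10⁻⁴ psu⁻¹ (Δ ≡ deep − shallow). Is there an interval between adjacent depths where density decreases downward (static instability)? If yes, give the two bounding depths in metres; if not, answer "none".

Evaluate Δρ/ρ₀ = −αΔT + βΔS across each adjacent pair:
  35–68 m: −αΔT+βΔS = −(1.7 × 10⁻⁴)(-4.1)+(8 × 10⁻⁴)(-0.78) = 7.3 × 10⁻⁵ → stable
  68–166 m: −αΔT+βΔS = −(1.7 × 10⁻⁴)(+1.0)+(8 × 10⁻⁴)(+1.06) = 6.8 × 10⁻⁴ → stable
  166–248 m: −αΔT+βΔS = −(1.7 × 10⁻⁴)(-0.8)+(8 × 10⁻⁴)(+0.59) = 6.1 × 10⁻⁴ → stable
Every interval has Δρ > 0: the column is stably stratified throughout.

none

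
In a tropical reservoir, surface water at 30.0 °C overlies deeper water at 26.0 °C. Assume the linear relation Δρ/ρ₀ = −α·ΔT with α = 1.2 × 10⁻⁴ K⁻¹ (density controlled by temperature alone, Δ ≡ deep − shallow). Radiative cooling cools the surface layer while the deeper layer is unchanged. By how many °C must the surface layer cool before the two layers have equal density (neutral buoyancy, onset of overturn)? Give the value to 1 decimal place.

4.0 °C

With temperature the only control, equal density requires T_surf′ = T_deep.
T_surf′ = 26.0 °C.
Cooling required: 30.0 − 26.0 = 4.0 °C.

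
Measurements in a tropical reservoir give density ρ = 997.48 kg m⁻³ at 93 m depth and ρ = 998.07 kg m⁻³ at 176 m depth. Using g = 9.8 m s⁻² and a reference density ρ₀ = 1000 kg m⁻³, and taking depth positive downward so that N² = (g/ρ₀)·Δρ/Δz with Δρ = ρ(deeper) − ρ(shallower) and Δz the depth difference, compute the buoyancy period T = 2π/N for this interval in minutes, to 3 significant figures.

12.5 min

Δρ = 998.07 − 997.48 = 0.59 kg m⁻³ over Δz = 176 − 93 = 83 m.
N² = (9.8/1000) × (0.59/83) = 6.9663 × 10⁻⁵ s⁻².
N = √(6.9663 × 10⁻⁵) = 8.3464 × 10⁻³ rad s⁻¹, so T = 2π/N = 752.80 s = 12.547 min ≈ 12.5 min.
Since Δρ > 0 the layer is stably stratified.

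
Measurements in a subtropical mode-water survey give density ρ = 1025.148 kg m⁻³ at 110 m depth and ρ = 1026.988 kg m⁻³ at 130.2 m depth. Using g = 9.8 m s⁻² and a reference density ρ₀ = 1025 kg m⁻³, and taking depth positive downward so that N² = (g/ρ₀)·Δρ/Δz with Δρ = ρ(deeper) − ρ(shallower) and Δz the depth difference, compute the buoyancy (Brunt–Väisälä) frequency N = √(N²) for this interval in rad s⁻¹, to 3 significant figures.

Δρ = 1026.988 − 1025.148 = 1.840 kg m⁻³ over Δz = 130.2 − 110 = 20.2 m.
N² = (9.8/1025) × (1.840/20.2) = 8.7090 × 10⁻⁴ s⁻².
N = √(8.7090 × 10⁻⁴) = 0.029511 rad s⁻¹ ≈ 0.0295 rad s⁻¹.

0.0295 rad s⁻¹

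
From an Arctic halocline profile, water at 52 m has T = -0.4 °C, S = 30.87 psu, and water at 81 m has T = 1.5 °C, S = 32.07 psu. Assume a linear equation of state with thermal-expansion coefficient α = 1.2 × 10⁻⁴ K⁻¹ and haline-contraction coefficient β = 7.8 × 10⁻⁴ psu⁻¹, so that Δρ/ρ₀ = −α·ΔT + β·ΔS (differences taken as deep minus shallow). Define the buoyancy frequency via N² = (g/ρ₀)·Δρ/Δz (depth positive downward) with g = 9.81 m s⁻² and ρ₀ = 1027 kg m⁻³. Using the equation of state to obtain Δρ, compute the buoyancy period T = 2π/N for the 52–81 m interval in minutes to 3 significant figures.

6.77 min

ΔT = +1.9 K, ΔS = +1.20 psu (deep − shallow).
Δρ/ρ₀ = −αΔT + βΔS = -2.28 × 10⁻⁴ + 9.36 × 10⁻⁴ = 7.08 × 10⁻⁴, so Δρ ≈ 0.7271 kg m⁻³.
N² = (g/ρ₀)·Δρ/Δz = g·(Δρ/ρ₀)/Δz = 9.81 × 7.08 × 10⁻⁴ / 29 = 2.3950 × 10⁻⁴ s⁻².
N = √(2.3950 × 10⁻⁴) = 0.015476 rad s⁻¹ → T = 2π/N = 406.00 s = 6.7667 min ≈ 6.77 min.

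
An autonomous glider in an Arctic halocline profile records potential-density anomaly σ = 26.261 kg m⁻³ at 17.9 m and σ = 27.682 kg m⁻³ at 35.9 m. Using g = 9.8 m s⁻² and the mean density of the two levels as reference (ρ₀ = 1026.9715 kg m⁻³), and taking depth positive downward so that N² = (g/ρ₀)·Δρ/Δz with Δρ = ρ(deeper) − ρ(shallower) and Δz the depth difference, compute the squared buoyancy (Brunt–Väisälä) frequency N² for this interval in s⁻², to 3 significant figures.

Δρ = 1027.682 − 1026.261 = 1.421 kg m⁻³ over Δz = 35.9 − 17.9 = 18 m.
N² = (9.8/1026.9715) × (1.421/18) = 7.5334 × 10⁻⁴ s⁻² ≈ 7.53 × 10⁻⁴ s⁻².

7.53 × 10⁻⁴ s⁻²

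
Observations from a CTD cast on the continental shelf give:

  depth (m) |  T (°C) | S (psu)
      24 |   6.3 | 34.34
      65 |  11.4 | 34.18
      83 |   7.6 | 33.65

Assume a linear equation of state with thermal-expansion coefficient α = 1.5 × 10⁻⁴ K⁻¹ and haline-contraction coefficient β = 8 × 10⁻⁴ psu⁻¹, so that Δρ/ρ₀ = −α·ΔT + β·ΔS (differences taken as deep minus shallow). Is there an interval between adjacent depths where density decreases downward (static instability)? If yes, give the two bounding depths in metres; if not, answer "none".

Evaluate Δρ/ρ₀ = −αΔT + βΔS across each adjacent pair:
  24–65 m: −αΔT+βΔS = −(1.5 × 10⁻⁴)(+5.1)+(8 × 10⁻⁴)(-0.16) = -8.9 × 10⁻⁴ → UNSTABLE
  65–83 m: −αΔT+βΔS = −(1.5 × 10⁻⁴)(-3.8)+(8 × 10⁻⁴)(-0.53) = 1.5 × 10⁻⁴ → stable
The 24–65 m interval has Δρ < 0: lighter water underlies denser water.

24–65 m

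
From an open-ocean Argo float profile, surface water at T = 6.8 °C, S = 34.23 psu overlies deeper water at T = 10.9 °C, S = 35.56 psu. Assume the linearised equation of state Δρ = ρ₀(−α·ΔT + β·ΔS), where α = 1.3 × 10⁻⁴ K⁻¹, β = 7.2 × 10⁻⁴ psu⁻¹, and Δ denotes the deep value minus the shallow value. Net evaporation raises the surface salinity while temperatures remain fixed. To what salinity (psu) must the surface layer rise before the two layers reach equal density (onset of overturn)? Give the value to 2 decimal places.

Neutral buoyancy requires −α(T_deep − T_surf) + β(S_deep − S_surf′) = 0.
S_surf′ = S_deep − (α/β)·ΔT = 35.56 − (1.3 × 10⁻⁴/7.2 × 10⁻⁴)·(+4.1) = 34.8197 psu.
Increase required: 34.8197 − 34.23 = 0.5897 psu.

34.82 psu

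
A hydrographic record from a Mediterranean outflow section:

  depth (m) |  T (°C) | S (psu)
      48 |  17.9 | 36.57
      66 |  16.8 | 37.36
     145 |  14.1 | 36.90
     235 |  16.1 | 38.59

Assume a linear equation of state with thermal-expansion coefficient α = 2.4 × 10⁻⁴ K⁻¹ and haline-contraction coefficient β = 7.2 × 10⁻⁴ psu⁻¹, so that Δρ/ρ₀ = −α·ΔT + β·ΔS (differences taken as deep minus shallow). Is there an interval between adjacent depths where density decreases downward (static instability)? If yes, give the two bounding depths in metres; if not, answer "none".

Evaluate Δρ/ρ₀ = −αΔT + βΔS across each adjacent pair:
  48–66 m: −αΔT+βΔS = −(2.4 × 10⁻⁴)(-1.1)+(7.2 × 10⁻⁴)(+0.79) = 8.3 × 10⁻⁴ → stable
  66–145 m: −αΔT+βΔS = −(2.4 × 10⁻⁴)(-2.7)+(7.2 × 10⁻⁴)(-0.46) = 3.2 × 10⁻⁴ → stable
  145–235 m: −αΔT+βΔS = −(2.4 × 10⁻⁴)(+2.0)+(7.2 × 10⁻⁴)(+1.69) = 7.4 × 10⁻⁴ → stable
Every interval has Δρ > 0: the column is stably stratified throughout.

none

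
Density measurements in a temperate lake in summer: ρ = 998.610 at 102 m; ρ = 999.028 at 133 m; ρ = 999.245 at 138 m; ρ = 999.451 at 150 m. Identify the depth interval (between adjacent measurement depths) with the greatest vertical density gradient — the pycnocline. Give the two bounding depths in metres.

133–138 m

Compute the density gradient over each adjacent pair:
  102–133 m: Δρ/Δz = 0.418/31 = 0.013 kg m⁻⁴
  133–138 m: Δρ/Δz = 0.217/5 = 0.043 kg m⁻⁴
  138–150 m: Δρ/Δz = 0.206/12 = 0.017 kg m⁻⁴
The largest gradient is in the 133–138 m interval — the pycnocline.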